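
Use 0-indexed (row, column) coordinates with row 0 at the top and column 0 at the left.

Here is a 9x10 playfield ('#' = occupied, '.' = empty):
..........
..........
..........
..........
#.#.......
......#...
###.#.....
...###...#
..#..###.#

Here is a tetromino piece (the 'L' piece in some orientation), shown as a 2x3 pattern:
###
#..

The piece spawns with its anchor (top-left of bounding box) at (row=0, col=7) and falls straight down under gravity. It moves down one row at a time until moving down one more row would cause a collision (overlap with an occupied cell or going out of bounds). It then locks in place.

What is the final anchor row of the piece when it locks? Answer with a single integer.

Spawn at (row=0, col=7). Try each row:
  row 0: fits
  row 1: fits
  row 2: fits
  row 3: fits
  row 4: fits
  row 5: fits
  row 6: fits
  row 7: blocked -> lock at row 6

Answer: 6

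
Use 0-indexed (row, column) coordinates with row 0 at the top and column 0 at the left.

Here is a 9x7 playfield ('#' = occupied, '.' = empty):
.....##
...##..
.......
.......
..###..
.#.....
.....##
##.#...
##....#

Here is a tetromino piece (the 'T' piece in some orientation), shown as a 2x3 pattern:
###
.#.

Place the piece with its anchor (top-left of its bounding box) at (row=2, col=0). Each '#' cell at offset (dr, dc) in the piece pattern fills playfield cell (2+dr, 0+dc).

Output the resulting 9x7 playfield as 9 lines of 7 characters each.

Answer: .....##
...##..
###....
.#.....
..###..
.#.....
.....##
##.#...
##....#

Derivation:
Fill (2+0,0+0) = (2,0)
Fill (2+0,0+1) = (2,1)
Fill (2+0,0+2) = (2,2)
Fill (2+1,0+1) = (3,1)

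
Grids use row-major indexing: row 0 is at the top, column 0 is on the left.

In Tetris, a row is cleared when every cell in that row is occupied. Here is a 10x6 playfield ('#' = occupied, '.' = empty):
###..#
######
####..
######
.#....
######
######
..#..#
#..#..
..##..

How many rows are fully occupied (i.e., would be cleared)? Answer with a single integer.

Answer: 4

Derivation:
Check each row:
  row 0: 2 empty cells -> not full
  row 1: 0 empty cells -> FULL (clear)
  row 2: 2 empty cells -> not full
  row 3: 0 empty cells -> FULL (clear)
  row 4: 5 empty cells -> not full
  row 5: 0 empty cells -> FULL (clear)
  row 6: 0 empty cells -> FULL (clear)
  row 7: 4 empty cells -> not full
  row 8: 4 empty cells -> not full
  row 9: 4 empty cells -> not full
Total rows cleared: 4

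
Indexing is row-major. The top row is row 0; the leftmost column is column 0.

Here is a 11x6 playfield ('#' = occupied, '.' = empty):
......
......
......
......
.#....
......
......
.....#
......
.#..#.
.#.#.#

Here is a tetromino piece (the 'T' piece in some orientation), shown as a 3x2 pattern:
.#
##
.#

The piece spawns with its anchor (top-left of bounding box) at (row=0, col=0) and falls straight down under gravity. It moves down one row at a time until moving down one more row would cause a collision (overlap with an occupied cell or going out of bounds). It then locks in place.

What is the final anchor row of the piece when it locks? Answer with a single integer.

Spawn at (row=0, col=0). Try each row:
  row 0: fits
  row 1: fits
  row 2: blocked -> lock at row 1

Answer: 1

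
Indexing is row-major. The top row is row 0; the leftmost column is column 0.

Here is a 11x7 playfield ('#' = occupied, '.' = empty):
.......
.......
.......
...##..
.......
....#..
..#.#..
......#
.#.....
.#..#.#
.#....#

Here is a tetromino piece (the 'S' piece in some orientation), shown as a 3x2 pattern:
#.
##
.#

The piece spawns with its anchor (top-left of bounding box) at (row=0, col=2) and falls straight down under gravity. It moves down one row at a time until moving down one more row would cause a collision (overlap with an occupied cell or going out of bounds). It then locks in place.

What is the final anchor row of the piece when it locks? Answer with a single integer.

Spawn at (row=0, col=2). Try each row:
  row 0: fits
  row 1: blocked -> lock at row 0

Answer: 0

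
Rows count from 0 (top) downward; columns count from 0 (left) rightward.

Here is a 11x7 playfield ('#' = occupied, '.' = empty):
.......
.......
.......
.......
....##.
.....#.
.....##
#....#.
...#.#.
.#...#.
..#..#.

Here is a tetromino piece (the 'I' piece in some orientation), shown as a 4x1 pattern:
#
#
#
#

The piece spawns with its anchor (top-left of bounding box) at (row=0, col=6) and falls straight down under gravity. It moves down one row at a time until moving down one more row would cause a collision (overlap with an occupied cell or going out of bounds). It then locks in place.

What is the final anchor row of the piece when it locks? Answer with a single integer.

Spawn at (row=0, col=6). Try each row:
  row 0: fits
  row 1: fits
  row 2: fits
  row 3: blocked -> lock at row 2

Answer: 2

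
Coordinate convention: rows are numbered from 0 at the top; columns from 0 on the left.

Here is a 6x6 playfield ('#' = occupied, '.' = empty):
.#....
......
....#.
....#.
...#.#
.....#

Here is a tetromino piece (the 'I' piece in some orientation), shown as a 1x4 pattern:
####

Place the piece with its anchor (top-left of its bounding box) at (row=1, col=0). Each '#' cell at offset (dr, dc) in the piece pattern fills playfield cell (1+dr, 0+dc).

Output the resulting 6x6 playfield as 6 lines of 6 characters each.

Fill (1+0,0+0) = (1,0)
Fill (1+0,0+1) = (1,1)
Fill (1+0,0+2) = (1,2)
Fill (1+0,0+3) = (1,3)

Answer: .#....
####..
....#.
....#.
...#.#
.....#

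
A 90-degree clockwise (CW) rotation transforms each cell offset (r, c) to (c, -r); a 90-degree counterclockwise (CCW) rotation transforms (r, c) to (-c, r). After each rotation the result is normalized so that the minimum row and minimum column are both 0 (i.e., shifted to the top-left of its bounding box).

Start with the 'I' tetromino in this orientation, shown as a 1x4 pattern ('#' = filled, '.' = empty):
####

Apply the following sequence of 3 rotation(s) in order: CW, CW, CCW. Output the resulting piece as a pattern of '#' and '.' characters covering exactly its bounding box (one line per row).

Answer: #
#
#
#

Derivation:
Start:
####
After rotation 1 (CW):
#
#
#
#
After rotation 2 (CW):
####
After rotation 3 (CCW):
#
#
#
#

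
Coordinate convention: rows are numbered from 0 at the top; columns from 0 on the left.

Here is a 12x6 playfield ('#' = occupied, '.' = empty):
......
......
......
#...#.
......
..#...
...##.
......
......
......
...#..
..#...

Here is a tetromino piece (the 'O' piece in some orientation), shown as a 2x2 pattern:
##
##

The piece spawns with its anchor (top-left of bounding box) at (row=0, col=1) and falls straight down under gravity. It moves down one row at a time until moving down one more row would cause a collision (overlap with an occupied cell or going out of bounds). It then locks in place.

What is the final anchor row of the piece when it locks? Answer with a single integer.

Answer: 3

Derivation:
Spawn at (row=0, col=1). Try each row:
  row 0: fits
  row 1: fits
  row 2: fits
  row 3: fits
  row 4: blocked -> lock at row 3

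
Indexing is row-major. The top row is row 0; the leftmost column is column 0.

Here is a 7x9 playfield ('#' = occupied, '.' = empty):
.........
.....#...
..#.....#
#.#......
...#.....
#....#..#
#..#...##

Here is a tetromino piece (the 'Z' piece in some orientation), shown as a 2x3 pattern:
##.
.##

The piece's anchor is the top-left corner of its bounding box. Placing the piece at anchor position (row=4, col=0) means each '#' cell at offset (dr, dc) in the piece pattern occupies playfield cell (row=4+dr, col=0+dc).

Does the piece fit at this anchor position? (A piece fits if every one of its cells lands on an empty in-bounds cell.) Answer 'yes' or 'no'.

Answer: yes

Derivation:
Check each piece cell at anchor (4, 0):
  offset (0,0) -> (4,0): empty -> OK
  offset (0,1) -> (4,1): empty -> OK
  offset (1,1) -> (5,1): empty -> OK
  offset (1,2) -> (5,2): empty -> OK
All cells valid: yes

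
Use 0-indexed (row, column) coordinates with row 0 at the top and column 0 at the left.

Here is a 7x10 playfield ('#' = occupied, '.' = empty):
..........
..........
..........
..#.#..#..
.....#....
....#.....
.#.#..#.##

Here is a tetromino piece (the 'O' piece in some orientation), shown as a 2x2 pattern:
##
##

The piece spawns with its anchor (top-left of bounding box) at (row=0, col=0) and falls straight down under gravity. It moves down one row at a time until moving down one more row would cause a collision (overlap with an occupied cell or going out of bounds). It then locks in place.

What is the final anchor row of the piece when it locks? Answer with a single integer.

Answer: 4

Derivation:
Spawn at (row=0, col=0). Try each row:
  row 0: fits
  row 1: fits
  row 2: fits
  row 3: fits
  row 4: fits
  row 5: blocked -> lock at row 4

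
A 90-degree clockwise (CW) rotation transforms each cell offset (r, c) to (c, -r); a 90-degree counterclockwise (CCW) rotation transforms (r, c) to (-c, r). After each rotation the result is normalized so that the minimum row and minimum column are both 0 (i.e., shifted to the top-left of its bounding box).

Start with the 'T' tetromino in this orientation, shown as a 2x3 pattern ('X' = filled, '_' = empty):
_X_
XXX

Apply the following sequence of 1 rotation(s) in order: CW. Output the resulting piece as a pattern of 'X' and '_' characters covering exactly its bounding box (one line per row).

Start:
_X_
XXX
After rotation 1 (CW):
X_
XX
X_

Answer: X_
XX
X_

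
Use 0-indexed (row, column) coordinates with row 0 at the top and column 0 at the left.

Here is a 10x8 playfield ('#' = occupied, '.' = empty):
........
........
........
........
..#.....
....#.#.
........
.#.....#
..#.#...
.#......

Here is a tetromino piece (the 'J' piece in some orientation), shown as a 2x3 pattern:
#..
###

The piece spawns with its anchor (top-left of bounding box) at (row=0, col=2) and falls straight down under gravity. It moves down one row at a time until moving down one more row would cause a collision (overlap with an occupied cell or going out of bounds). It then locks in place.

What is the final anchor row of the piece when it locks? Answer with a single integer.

Answer: 2

Derivation:
Spawn at (row=0, col=2). Try each row:
  row 0: fits
  row 1: fits
  row 2: fits
  row 3: blocked -> lock at row 2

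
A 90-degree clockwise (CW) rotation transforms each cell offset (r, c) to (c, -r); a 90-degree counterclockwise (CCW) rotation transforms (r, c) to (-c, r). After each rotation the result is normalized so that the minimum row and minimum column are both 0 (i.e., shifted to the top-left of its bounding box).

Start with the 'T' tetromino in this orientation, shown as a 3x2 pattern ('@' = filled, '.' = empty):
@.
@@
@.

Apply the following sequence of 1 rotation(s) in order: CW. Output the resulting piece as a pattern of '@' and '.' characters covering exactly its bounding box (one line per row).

Answer: @@@
.@.

Derivation:
Start:
@.
@@
@.
After rotation 1 (CW):
@@@
.@.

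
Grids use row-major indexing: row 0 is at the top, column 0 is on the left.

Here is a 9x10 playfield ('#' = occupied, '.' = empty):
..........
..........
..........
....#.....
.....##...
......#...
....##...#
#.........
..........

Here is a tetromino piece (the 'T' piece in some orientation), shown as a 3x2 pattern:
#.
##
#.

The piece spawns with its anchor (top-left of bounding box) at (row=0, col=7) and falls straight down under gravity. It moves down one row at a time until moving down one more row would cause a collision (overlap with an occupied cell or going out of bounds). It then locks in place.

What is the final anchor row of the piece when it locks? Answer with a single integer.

Spawn at (row=0, col=7). Try each row:
  row 0: fits
  row 1: fits
  row 2: fits
  row 3: fits
  row 4: fits
  row 5: fits
  row 6: fits
  row 7: blocked -> lock at row 6

Answer: 6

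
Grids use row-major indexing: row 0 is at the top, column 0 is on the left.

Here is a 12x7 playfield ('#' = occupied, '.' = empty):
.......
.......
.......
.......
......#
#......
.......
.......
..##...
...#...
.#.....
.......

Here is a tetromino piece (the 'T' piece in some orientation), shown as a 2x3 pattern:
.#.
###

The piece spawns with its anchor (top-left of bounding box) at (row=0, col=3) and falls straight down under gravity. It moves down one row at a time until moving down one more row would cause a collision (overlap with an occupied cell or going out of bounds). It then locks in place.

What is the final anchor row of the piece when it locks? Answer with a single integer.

Spawn at (row=0, col=3). Try each row:
  row 0: fits
  row 1: fits
  row 2: fits
  row 3: fits
  row 4: fits
  row 5: fits
  row 6: fits
  row 7: blocked -> lock at row 6

Answer: 6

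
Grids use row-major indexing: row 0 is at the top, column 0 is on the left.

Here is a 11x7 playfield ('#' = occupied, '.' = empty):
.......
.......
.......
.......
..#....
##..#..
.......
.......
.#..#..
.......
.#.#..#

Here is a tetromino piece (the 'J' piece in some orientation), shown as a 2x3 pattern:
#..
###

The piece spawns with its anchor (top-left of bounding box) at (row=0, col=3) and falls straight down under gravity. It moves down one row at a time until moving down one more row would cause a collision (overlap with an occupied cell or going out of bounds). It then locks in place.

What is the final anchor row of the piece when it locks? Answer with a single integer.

Answer: 3

Derivation:
Spawn at (row=0, col=3). Try each row:
  row 0: fits
  row 1: fits
  row 2: fits
  row 3: fits
  row 4: blocked -> lock at row 3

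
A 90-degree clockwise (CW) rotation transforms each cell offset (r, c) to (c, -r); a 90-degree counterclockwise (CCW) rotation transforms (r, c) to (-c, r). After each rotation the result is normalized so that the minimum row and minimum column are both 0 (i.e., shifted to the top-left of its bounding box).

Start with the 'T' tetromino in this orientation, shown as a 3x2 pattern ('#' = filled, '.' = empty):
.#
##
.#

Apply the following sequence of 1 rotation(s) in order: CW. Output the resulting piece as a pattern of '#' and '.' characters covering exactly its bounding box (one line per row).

Start:
.#
##
.#
After rotation 1 (CW):
.#.
###

Answer: .#.
###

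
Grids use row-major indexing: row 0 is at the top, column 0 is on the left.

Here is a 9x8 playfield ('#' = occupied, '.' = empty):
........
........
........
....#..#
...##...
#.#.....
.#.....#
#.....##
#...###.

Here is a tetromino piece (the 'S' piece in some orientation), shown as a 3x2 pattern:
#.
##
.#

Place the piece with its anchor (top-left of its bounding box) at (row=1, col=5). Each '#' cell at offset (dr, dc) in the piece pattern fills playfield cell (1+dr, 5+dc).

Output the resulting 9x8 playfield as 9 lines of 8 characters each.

Fill (1+0,5+0) = (1,5)
Fill (1+1,5+0) = (2,5)
Fill (1+1,5+1) = (2,6)
Fill (1+2,5+1) = (3,6)

Answer: ........
.....#..
.....##.
....#.##
...##...
#.#.....
.#.....#
#.....##
#...###.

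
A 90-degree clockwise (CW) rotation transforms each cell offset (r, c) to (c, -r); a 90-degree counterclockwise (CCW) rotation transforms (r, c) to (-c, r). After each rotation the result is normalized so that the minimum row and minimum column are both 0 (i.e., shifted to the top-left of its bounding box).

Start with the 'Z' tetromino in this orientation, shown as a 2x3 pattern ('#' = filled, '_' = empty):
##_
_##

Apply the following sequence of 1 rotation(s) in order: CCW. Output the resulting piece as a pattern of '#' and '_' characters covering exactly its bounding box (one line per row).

Start:
##_
_##
After rotation 1 (CCW):
_#
##
#_

Answer: _#
##
#_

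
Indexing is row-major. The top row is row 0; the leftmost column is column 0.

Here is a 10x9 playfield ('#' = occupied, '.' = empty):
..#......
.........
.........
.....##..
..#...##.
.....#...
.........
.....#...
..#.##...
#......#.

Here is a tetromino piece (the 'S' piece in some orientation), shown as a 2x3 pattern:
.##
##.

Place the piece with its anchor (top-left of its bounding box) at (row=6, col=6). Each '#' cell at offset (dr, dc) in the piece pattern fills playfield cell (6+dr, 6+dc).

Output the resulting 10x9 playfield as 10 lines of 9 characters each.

Answer: ..#......
.........
.........
.....##..
..#...##.
.....#...
.......##
.....###.
..#.##...
#......#.

Derivation:
Fill (6+0,6+1) = (6,7)
Fill (6+0,6+2) = (6,8)
Fill (6+1,6+0) = (7,6)
Fill (6+1,6+1) = (7,7)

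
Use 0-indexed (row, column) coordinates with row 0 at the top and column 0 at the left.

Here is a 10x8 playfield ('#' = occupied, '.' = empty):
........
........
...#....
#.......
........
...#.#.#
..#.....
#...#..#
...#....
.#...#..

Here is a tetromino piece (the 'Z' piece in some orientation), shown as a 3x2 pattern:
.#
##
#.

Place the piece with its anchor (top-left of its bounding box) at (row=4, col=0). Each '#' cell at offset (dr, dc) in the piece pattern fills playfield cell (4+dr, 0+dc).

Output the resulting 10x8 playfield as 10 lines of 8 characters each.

Fill (4+0,0+1) = (4,1)
Fill (4+1,0+0) = (5,0)
Fill (4+1,0+1) = (5,1)
Fill (4+2,0+0) = (6,0)

Answer: ........
........
...#....
#.......
.#......
##.#.#.#
#.#.....
#...#..#
...#....
.#...#..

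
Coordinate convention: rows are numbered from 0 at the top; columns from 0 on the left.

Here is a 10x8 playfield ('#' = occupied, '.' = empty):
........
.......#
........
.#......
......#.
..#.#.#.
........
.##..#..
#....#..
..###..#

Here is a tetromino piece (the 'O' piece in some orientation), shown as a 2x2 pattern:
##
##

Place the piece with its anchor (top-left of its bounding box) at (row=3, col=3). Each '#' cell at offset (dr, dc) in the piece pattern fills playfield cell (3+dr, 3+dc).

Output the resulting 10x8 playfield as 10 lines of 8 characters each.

Answer: ........
.......#
........
.#.##...
...##.#.
..#.#.#.
........
.##..#..
#....#..
..###..#

Derivation:
Fill (3+0,3+0) = (3,3)
Fill (3+0,3+1) = (3,4)
Fill (3+1,3+0) = (4,3)
Fill (3+1,3+1) = (4,4)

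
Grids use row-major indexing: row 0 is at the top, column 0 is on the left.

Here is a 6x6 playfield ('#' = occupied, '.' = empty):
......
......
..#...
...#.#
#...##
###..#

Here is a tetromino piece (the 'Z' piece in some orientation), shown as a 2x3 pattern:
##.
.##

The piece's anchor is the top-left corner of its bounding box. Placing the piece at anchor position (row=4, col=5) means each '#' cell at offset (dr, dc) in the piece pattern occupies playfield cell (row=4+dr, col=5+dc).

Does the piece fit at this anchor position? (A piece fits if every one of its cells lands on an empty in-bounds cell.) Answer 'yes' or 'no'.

Answer: no

Derivation:
Check each piece cell at anchor (4, 5):
  offset (0,0) -> (4,5): occupied ('#') -> FAIL
  offset (0,1) -> (4,6): out of bounds -> FAIL
  offset (1,1) -> (5,6): out of bounds -> FAIL
  offset (1,2) -> (5,7): out of bounds -> FAIL
All cells valid: no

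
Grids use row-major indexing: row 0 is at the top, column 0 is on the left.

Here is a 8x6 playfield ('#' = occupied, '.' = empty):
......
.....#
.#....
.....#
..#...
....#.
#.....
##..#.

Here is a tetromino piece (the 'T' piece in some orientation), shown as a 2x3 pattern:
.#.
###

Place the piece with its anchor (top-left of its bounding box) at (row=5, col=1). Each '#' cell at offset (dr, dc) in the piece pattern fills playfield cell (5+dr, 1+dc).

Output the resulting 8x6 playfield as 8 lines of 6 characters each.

Fill (5+0,1+1) = (5,2)
Fill (5+1,1+0) = (6,1)
Fill (5+1,1+1) = (6,2)
Fill (5+1,1+2) = (6,3)

Answer: ......
.....#
.#....
.....#
..#...
..#.#.
####..
##..#.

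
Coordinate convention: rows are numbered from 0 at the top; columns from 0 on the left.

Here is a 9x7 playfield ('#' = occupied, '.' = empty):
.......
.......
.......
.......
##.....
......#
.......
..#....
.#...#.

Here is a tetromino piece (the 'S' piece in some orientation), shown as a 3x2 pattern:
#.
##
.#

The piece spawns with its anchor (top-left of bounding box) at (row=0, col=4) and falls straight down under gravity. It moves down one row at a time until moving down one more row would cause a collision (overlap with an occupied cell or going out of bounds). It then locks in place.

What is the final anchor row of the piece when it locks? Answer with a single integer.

Answer: 5

Derivation:
Spawn at (row=0, col=4). Try each row:
  row 0: fits
  row 1: fits
  row 2: fits
  row 3: fits
  row 4: fits
  row 5: fits
  row 6: blocked -> lock at row 5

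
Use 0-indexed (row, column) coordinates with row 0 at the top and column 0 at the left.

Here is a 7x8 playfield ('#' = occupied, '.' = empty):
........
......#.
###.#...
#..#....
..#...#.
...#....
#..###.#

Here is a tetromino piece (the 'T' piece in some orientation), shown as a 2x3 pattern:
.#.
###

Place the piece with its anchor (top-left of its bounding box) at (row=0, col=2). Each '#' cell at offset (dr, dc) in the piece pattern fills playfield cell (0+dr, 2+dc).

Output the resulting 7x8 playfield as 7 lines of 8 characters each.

Answer: ...#....
..###.#.
###.#...
#..#....
..#...#.
...#....
#..###.#

Derivation:
Fill (0+0,2+1) = (0,3)
Fill (0+1,2+0) = (1,2)
Fill (0+1,2+1) = (1,3)
Fill (0+1,2+2) = (1,4)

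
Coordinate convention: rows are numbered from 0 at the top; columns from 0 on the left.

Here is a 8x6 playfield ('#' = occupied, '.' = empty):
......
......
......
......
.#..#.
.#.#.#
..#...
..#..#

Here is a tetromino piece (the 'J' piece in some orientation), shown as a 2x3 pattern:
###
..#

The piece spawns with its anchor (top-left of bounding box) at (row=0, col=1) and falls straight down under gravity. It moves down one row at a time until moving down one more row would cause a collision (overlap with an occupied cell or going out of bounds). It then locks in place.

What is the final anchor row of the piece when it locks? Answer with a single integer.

Answer: 3

Derivation:
Spawn at (row=0, col=1). Try each row:
  row 0: fits
  row 1: fits
  row 2: fits
  row 3: fits
  row 4: blocked -> lock at row 3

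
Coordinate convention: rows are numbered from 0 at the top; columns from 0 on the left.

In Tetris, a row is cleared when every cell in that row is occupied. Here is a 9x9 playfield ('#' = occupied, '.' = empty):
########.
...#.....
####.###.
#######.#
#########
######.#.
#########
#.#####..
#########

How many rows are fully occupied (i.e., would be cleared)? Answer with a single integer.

Check each row:
  row 0: 1 empty cell -> not full
  row 1: 8 empty cells -> not full
  row 2: 2 empty cells -> not full
  row 3: 1 empty cell -> not full
  row 4: 0 empty cells -> FULL (clear)
  row 5: 2 empty cells -> not full
  row 6: 0 empty cells -> FULL (clear)
  row 7: 3 empty cells -> not full
  row 8: 0 empty cells -> FULL (clear)
Total rows cleared: 3

Answer: 3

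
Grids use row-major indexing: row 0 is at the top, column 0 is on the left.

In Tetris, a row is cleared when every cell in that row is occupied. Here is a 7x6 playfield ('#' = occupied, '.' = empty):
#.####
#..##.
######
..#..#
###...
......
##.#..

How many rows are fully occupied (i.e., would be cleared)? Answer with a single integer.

Answer: 1

Derivation:
Check each row:
  row 0: 1 empty cell -> not full
  row 1: 3 empty cells -> not full
  row 2: 0 empty cells -> FULL (clear)
  row 3: 4 empty cells -> not full
  row 4: 3 empty cells -> not full
  row 5: 6 empty cells -> not full
  row 6: 3 empty cells -> not full
Total rows cleared: 1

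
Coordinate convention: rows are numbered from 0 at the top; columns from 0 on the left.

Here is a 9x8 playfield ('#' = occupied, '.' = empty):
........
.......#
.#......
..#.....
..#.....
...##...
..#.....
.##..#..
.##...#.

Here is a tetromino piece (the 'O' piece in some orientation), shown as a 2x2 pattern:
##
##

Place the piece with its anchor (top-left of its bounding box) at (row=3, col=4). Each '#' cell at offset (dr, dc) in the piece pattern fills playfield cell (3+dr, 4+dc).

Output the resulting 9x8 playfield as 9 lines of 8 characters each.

Fill (3+0,4+0) = (3,4)
Fill (3+0,4+1) = (3,5)
Fill (3+1,4+0) = (4,4)
Fill (3+1,4+1) = (4,5)

Answer: ........
.......#
.#......
..#.##..
..#.##..
...##...
..#.....
.##..#..
.##...#.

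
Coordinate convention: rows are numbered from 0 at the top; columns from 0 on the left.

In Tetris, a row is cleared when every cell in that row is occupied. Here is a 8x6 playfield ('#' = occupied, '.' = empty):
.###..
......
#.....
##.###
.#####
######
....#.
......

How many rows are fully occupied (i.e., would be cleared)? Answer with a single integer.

Check each row:
  row 0: 3 empty cells -> not full
  row 1: 6 empty cells -> not full
  row 2: 5 empty cells -> not full
  row 3: 1 empty cell -> not full
  row 4: 1 empty cell -> not full
  row 5: 0 empty cells -> FULL (clear)
  row 6: 5 empty cells -> not full
  row 7: 6 empty cells -> not full
Total rows cleared: 1

Answer: 1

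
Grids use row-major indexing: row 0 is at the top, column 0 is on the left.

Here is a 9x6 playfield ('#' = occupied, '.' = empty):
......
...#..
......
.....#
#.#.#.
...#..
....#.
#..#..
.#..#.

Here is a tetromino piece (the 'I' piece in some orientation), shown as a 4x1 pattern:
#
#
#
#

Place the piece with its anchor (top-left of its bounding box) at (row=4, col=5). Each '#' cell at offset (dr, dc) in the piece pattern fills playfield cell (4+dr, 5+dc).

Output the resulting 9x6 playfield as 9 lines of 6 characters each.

Answer: ......
...#..
......
.....#
#.#.##
...#.#
....##
#..#.#
.#..#.

Derivation:
Fill (4+0,5+0) = (4,5)
Fill (4+1,5+0) = (5,5)
Fill (4+2,5+0) = (6,5)
Fill (4+3,5+0) = (7,5)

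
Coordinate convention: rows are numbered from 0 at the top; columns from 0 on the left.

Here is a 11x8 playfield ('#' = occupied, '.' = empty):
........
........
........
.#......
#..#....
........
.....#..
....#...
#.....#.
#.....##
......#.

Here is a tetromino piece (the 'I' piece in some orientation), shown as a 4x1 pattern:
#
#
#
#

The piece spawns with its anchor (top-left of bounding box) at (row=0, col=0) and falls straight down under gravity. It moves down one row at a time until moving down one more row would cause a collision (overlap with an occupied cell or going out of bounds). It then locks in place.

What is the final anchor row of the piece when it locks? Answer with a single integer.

Spawn at (row=0, col=0). Try each row:
  row 0: fits
  row 1: blocked -> lock at row 0

Answer: 0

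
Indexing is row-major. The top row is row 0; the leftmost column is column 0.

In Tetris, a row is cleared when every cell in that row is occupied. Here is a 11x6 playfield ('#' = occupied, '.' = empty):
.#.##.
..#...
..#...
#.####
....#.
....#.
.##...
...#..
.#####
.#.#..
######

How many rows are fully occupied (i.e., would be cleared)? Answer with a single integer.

Answer: 1

Derivation:
Check each row:
  row 0: 3 empty cells -> not full
  row 1: 5 empty cells -> not full
  row 2: 5 empty cells -> not full
  row 3: 1 empty cell -> not full
  row 4: 5 empty cells -> not full
  row 5: 5 empty cells -> not full
  row 6: 4 empty cells -> not full
  row 7: 5 empty cells -> not full
  row 8: 1 empty cell -> not full
  row 9: 4 empty cells -> not full
  row 10: 0 empty cells -> FULL (clear)
Total rows cleared: 1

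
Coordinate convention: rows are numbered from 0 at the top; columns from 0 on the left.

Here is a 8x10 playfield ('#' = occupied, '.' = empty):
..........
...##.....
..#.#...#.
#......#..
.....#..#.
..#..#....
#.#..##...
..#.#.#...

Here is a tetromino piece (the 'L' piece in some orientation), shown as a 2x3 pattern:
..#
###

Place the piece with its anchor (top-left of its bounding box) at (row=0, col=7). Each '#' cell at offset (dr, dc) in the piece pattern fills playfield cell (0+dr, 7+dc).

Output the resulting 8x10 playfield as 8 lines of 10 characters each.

Fill (0+0,7+2) = (0,9)
Fill (0+1,7+0) = (1,7)
Fill (0+1,7+1) = (1,8)
Fill (0+1,7+2) = (1,9)

Answer: .........#
...##..###
..#.#...#.
#......#..
.....#..#.
..#..#....
#.#..##...
..#.#.#...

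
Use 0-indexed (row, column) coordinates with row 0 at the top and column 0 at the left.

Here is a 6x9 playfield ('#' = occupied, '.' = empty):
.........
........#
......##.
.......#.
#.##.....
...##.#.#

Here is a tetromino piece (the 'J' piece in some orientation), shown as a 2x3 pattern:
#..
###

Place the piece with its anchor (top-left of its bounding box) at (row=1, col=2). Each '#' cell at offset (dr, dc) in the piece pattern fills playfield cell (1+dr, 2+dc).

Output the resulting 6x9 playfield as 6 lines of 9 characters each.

Answer: .........
..#.....#
..###.##.
.......#.
#.##.....
...##.#.#

Derivation:
Fill (1+0,2+0) = (1,2)
Fill (1+1,2+0) = (2,2)
Fill (1+1,2+1) = (2,3)
Fill (1+1,2+2) = (2,4)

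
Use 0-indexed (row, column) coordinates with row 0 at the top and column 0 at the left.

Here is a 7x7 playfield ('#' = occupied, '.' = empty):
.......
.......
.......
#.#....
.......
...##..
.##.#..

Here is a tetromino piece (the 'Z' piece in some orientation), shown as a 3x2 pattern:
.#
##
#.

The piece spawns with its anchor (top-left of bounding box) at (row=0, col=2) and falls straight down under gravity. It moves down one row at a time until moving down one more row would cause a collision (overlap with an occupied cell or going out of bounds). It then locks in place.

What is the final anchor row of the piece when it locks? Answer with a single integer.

Spawn at (row=0, col=2). Try each row:
  row 0: fits
  row 1: blocked -> lock at row 0

Answer: 0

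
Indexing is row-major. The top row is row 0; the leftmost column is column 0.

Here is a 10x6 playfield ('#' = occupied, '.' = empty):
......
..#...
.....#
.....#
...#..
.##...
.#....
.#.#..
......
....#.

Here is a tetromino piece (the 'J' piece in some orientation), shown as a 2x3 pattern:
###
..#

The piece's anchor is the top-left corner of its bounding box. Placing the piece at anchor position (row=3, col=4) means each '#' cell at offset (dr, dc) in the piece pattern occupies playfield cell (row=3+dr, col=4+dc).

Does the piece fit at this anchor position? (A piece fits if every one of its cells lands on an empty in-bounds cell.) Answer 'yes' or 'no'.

Answer: no

Derivation:
Check each piece cell at anchor (3, 4):
  offset (0,0) -> (3,4): empty -> OK
  offset (0,1) -> (3,5): occupied ('#') -> FAIL
  offset (0,2) -> (3,6): out of bounds -> FAIL
  offset (1,2) -> (4,6): out of bounds -> FAIL
All cells valid: no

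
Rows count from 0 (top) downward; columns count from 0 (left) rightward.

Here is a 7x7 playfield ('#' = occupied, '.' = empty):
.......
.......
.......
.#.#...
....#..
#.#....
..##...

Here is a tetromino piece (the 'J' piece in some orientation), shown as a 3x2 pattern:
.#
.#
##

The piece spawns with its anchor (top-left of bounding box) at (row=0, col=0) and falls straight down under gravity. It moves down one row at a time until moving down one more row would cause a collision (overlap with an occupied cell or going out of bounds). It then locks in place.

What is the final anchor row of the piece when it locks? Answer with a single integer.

Spawn at (row=0, col=0). Try each row:
  row 0: fits
  row 1: blocked -> lock at row 0

Answer: 0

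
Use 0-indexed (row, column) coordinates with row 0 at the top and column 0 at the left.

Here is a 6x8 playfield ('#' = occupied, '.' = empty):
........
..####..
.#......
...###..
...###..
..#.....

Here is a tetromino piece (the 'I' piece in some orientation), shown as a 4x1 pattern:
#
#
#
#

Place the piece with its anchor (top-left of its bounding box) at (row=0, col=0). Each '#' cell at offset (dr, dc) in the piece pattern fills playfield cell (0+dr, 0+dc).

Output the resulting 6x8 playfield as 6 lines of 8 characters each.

Answer: #.......
#.####..
##......
#..###..
...###..
..#.....

Derivation:
Fill (0+0,0+0) = (0,0)
Fill (0+1,0+0) = (1,0)
Fill (0+2,0+0) = (2,0)
Fill (0+3,0+0) = (3,0)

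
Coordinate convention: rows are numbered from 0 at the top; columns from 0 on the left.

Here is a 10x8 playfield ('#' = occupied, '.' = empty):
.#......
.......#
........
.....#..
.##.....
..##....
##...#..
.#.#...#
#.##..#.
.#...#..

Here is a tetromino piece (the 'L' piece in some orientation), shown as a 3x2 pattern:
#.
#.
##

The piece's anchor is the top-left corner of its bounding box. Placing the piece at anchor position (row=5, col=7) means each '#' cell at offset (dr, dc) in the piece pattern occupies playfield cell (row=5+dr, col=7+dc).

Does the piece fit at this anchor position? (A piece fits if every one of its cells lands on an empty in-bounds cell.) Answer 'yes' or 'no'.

Check each piece cell at anchor (5, 7):
  offset (0,0) -> (5,7): empty -> OK
  offset (1,0) -> (6,7): empty -> OK
  offset (2,0) -> (7,7): occupied ('#') -> FAIL
  offset (2,1) -> (7,8): out of bounds -> FAIL
All cells valid: no

Answer: no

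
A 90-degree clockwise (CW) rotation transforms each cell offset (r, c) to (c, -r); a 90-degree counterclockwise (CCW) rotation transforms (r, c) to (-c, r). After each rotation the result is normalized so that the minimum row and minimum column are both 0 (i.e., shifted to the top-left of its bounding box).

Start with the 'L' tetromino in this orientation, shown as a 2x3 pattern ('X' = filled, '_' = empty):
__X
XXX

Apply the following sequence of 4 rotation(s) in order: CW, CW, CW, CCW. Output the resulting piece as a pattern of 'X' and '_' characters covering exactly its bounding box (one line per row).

Start:
__X
XXX
After rotation 1 (CW):
X_
X_
XX
After rotation 2 (CW):
XXX
X__
After rotation 3 (CW):
XX
_X
_X
After rotation 4 (CCW):
XXX
X__

Answer: XXX
X__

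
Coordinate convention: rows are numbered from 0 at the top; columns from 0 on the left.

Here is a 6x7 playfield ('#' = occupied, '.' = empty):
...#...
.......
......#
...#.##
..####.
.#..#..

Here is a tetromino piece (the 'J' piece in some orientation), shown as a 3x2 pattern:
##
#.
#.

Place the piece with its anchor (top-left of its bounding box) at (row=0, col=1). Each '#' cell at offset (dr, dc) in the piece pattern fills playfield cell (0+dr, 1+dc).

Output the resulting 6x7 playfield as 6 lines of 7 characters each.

Fill (0+0,1+0) = (0,1)
Fill (0+0,1+1) = (0,2)
Fill (0+1,1+0) = (1,1)
Fill (0+2,1+0) = (2,1)

Answer: .###...
.#.....
.#....#
...#.##
..####.
.#..#..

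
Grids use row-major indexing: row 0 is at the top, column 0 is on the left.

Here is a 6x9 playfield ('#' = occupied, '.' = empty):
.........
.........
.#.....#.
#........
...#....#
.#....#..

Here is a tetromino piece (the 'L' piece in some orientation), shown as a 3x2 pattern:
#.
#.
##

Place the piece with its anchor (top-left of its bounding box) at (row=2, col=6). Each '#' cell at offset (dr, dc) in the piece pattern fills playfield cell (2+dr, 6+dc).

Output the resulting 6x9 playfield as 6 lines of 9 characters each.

Fill (2+0,6+0) = (2,6)
Fill (2+1,6+0) = (3,6)
Fill (2+2,6+0) = (4,6)
Fill (2+2,6+1) = (4,7)

Answer: .........
.........
.#....##.
#.....#..
...#..###
.#....#..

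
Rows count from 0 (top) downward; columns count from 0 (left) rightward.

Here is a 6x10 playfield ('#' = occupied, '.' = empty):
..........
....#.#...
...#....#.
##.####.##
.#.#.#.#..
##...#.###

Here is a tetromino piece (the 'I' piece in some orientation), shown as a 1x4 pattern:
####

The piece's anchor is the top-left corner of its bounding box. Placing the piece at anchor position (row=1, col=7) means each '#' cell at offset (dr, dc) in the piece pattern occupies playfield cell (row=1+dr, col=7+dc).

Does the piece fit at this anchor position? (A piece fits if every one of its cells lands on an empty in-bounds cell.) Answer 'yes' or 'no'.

Check each piece cell at anchor (1, 7):
  offset (0,0) -> (1,7): empty -> OK
  offset (0,1) -> (1,8): empty -> OK
  offset (0,2) -> (1,9): empty -> OK
  offset (0,3) -> (1,10): out of bounds -> FAIL
All cells valid: no

Answer: no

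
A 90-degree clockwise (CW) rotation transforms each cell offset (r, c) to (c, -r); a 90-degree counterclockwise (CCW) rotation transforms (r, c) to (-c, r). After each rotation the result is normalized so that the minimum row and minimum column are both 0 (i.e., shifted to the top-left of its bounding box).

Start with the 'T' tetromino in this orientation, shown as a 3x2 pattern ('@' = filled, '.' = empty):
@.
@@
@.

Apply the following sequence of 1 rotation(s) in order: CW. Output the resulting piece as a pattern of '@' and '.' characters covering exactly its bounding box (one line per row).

Start:
@.
@@
@.
After rotation 1 (CW):
@@@
.@.

Answer: @@@
.@.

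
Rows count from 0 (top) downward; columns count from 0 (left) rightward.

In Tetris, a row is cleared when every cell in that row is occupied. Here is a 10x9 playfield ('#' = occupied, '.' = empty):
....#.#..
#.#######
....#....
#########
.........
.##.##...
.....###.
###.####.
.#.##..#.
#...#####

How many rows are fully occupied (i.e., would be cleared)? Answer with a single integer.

Check each row:
  row 0: 7 empty cells -> not full
  row 1: 1 empty cell -> not full
  row 2: 8 empty cells -> not full
  row 3: 0 empty cells -> FULL (clear)
  row 4: 9 empty cells -> not full
  row 5: 5 empty cells -> not full
  row 6: 6 empty cells -> not full
  row 7: 2 empty cells -> not full
  row 8: 5 empty cells -> not full
  row 9: 3 empty cells -> not full
Total rows cleared: 1

Answer: 1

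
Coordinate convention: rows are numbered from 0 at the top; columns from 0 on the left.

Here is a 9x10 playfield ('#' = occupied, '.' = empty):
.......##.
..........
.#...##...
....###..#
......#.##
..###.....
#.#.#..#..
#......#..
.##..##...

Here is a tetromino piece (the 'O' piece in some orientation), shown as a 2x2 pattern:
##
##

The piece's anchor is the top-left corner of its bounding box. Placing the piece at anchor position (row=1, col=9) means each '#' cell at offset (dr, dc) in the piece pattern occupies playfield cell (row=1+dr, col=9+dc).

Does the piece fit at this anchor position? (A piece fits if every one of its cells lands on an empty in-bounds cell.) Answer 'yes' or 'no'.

Check each piece cell at anchor (1, 9):
  offset (0,0) -> (1,9): empty -> OK
  offset (0,1) -> (1,10): out of bounds -> FAIL
  offset (1,0) -> (2,9): empty -> OK
  offset (1,1) -> (2,10): out of bounds -> FAIL
All cells valid: no

Answer: no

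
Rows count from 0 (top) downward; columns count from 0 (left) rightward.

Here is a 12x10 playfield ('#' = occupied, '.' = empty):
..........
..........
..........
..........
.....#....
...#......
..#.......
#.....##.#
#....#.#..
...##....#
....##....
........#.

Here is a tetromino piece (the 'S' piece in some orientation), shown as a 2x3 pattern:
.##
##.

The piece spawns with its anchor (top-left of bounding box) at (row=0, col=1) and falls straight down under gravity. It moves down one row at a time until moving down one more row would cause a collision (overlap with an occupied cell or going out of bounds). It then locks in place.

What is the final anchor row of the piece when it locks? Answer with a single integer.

Answer: 4

Derivation:
Spawn at (row=0, col=1). Try each row:
  row 0: fits
  row 1: fits
  row 2: fits
  row 3: fits
  row 4: fits
  row 5: blocked -> lock at row 4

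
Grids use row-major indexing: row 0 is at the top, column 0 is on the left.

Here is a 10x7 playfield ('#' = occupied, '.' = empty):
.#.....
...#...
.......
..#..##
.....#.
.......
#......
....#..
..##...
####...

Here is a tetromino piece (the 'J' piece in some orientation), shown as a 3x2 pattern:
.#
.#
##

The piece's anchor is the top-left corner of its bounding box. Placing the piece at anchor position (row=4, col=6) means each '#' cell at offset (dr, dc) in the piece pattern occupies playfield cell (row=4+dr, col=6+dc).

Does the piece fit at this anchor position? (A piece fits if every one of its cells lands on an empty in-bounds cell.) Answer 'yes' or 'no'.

Answer: no

Derivation:
Check each piece cell at anchor (4, 6):
  offset (0,1) -> (4,7): out of bounds -> FAIL
  offset (1,1) -> (5,7): out of bounds -> FAIL
  offset (2,0) -> (6,6): empty -> OK
  offset (2,1) -> (6,7): out of bounds -> FAIL
All cells valid: no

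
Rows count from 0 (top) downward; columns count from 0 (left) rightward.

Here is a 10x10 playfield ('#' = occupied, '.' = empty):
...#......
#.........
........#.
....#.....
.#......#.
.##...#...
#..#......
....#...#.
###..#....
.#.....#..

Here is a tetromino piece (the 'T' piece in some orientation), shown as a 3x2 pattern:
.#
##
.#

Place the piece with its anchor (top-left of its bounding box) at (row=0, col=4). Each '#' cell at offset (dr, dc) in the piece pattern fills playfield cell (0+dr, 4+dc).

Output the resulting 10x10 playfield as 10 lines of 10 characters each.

Answer: ...#.#....
#...##....
.....#..#.
....#.....
.#......#.
.##...#...
#..#......
....#...#.
###..#....
.#.....#..

Derivation:
Fill (0+0,4+1) = (0,5)
Fill (0+1,4+0) = (1,4)
Fill (0+1,4+1) = (1,5)
Fill (0+2,4+1) = (2,5)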